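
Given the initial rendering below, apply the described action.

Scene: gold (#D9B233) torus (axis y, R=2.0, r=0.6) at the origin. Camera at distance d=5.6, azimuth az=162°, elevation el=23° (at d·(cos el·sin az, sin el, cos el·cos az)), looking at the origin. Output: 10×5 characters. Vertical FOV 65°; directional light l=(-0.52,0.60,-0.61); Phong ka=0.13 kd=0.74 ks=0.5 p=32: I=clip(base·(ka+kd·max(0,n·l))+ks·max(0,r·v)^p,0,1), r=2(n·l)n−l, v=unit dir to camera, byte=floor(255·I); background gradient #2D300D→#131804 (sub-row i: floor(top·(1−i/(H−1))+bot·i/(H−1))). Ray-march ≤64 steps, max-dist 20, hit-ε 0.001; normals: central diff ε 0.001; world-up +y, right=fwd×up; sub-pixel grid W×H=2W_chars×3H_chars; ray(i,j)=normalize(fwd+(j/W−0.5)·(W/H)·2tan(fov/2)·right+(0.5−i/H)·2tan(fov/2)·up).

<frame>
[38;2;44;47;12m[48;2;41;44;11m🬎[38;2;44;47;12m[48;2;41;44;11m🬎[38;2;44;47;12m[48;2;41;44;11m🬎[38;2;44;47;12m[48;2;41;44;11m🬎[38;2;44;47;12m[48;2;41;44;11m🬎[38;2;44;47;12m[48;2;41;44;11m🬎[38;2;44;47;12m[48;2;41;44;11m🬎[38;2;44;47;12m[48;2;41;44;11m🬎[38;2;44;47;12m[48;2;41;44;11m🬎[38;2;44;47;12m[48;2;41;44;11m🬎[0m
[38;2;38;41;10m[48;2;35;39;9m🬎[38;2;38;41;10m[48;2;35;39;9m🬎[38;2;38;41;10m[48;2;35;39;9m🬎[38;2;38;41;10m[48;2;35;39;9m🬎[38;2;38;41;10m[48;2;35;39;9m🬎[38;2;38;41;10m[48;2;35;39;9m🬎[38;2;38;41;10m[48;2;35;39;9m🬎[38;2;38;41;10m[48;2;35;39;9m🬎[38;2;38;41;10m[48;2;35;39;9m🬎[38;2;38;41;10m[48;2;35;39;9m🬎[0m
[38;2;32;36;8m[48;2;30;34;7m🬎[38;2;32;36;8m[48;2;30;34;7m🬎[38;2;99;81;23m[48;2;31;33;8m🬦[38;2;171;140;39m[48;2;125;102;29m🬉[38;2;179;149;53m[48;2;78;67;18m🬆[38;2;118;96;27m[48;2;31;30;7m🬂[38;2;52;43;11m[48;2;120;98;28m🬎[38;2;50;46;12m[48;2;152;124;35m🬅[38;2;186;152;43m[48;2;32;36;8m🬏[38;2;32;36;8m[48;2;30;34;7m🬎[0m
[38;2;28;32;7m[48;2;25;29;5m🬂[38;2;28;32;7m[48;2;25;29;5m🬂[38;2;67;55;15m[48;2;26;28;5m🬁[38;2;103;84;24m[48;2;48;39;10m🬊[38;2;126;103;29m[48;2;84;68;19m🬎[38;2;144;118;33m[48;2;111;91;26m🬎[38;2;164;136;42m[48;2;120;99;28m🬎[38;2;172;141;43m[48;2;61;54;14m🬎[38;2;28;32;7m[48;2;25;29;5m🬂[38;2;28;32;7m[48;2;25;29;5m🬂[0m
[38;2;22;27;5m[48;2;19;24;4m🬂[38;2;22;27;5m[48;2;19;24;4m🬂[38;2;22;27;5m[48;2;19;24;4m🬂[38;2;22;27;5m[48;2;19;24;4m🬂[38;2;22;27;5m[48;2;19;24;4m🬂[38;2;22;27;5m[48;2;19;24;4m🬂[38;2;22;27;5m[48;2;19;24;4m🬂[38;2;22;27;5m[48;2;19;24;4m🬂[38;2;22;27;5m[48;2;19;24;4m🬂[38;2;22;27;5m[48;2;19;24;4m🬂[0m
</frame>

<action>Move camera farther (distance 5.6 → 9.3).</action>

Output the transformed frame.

<frame>
[38;2;44;47;12m[48;2;41;44;11m🬎[38;2;44;47;12m[48;2;41;44;11m🬎[38;2;44;47;12m[48;2;41;44;11m🬎[38;2;44;47;12m[48;2;41;44;11m🬎[38;2;44;47;12m[48;2;41;44;11m🬎[38;2;44;47;12m[48;2;41;44;11m🬎[38;2;44;47;12m[48;2;41;44;11m🬎[38;2;44;47;12m[48;2;41;44;11m🬎[38;2;44;47;12m[48;2;41;44;11m🬎[38;2;44;47;12m[48;2;41;44;11m🬎[0m
[38;2;38;41;10m[48;2;35;39;9m🬎[38;2;38;41;10m[48;2;35;39;9m🬎[38;2;38;41;10m[48;2;35;39;9m🬎[38;2;38;41;10m[48;2;35;39;9m🬎[38;2;38;41;10m[48;2;35;39;9m🬎[38;2;38;41;10m[48;2;35;39;9m🬎[38;2;38;41;10m[48;2;35;39;9m🬎[38;2;38;41;10m[48;2;35;39;9m🬎[38;2;38;41;10m[48;2;35;39;9m🬎[38;2;38;41;10m[48;2;35;39;9m🬎[0m
[38;2;32;36;8m[48;2;30;34;7m🬎[38;2;32;36;8m[48;2;30;34;7m🬎[38;2;32;36;8m[48;2;30;34;7m🬎[38;2;71;58;16m[48;2;33;35;8m🬇[38;2;33;37;9m[48;2;141;115;32m🬂[38;2;42;40;10m[48;2;143;118;33m🬎[38;2;31;32;8m[48;2;175;143;41m🬆[38;2;32;36;8m[48;2;30;34;7m🬎[38;2;32;36;8m[48;2;30;34;7m🬎[38;2;32;36;8m[48;2;30;34;7m🬎[0m
[38;2;28;32;7m[48;2;25;29;5m🬂[38;2;28;32;7m[48;2;25;29;5m🬂[38;2;28;32;7m[48;2;25;29;5m🬂[38;2;28;32;7m[48;2;25;29;5m🬂[38;2;85;70;20m[48;2;26;28;5m🬁[38;2;125;102;29m[48;2;25;29;5m🬂[38;2;135;111;31m[48;2;25;30;5m🬀[38;2;28;32;7m[48;2;25;29;5m🬂[38;2;28;32;7m[48;2;25;29;5m🬂[38;2;28;32;7m[48;2;25;29;5m🬂[0m
[38;2;22;27;5m[48;2;19;24;4m🬂[38;2;22;27;5m[48;2;19;24;4m🬂[38;2;22;27;5m[48;2;19;24;4m🬂[38;2;22;27;5m[48;2;19;24;4m🬂[38;2;22;27;5m[48;2;19;24;4m🬂[38;2;22;27;5m[48;2;19;24;4m🬂[38;2;22;27;5m[48;2;19;24;4m🬂[38;2;22;27;5m[48;2;19;24;4m🬂[38;2;22;27;5m[48;2;19;24;4m🬂[38;2;22;27;5m[48;2;19;24;4m🬂[0m
</frame>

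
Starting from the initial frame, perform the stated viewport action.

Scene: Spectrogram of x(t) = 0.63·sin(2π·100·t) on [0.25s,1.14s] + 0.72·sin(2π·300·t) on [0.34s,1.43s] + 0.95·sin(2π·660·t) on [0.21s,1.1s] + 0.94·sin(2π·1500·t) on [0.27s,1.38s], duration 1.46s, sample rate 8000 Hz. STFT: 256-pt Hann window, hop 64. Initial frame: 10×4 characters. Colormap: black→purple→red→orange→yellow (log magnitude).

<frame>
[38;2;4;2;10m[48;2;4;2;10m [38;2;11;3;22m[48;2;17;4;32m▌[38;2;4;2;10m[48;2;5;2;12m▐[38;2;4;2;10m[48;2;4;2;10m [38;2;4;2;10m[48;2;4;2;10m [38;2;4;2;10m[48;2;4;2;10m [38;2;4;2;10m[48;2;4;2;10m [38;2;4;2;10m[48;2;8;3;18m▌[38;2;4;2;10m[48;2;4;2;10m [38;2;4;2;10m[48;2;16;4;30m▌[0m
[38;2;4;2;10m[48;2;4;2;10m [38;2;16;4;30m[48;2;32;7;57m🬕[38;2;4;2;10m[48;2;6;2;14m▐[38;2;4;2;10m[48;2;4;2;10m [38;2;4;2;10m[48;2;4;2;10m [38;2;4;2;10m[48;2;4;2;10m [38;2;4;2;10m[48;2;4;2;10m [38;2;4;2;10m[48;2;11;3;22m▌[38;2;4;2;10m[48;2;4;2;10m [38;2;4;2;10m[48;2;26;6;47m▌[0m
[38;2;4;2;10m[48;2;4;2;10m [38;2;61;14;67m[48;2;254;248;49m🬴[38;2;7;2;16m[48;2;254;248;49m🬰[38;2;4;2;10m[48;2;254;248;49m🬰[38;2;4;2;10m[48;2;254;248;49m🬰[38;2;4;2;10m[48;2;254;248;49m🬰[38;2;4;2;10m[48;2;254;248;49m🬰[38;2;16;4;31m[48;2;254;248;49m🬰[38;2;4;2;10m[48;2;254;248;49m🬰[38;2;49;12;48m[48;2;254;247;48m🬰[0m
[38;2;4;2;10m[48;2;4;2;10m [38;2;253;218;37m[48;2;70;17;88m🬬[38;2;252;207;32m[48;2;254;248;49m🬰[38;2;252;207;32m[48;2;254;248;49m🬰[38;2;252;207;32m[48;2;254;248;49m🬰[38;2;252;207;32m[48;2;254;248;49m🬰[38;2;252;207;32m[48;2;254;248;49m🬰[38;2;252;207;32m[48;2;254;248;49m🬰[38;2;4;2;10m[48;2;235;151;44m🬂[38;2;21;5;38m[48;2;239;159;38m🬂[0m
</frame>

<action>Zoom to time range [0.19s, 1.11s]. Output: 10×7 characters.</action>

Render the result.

<frame>
[38;2;10;3;21m[48;2;16;4;31m▌[38;2;4;2;10m[48;2;5;2;13m▌[38;2;4;2;10m[48;2;4;2;10m [38;2;4;2;10m[48;2;4;2;10m [38;2;4;2;10m[48;2;4;2;10m [38;2;4;2;10m[48;2;4;2;10m [38;2;4;2;10m[48;2;4;2;10m [38;2;4;2;10m[48;2;4;2;10m [38;2;4;2;10m[48;2;4;2;10m [38;2;4;2;10m[48;2;4;2;10m [0m
[38;2;11;3;21m[48;2;19;4;35m▌[38;2;4;2;10m[48;2;6;2;13m▌[38;2;4;2;10m[48;2;4;2;10m [38;2;4;2;10m[48;2;4;2;10m [38;2;4;2;10m[48;2;4;2;10m [38;2;4;2;10m[48;2;4;2;10m [38;2;4;2;10m[48;2;4;2;10m [38;2;4;2;10m[48;2;4;2;10m [38;2;4;2;10m[48;2;4;2;10m [38;2;4;2;10m[48;2;4;2;10m [0m
[38;2;12;3;24m[48;2;24;6;44m▌[38;2;4;2;10m[48;2;6;2;14m▌[38;2;4;2;10m[48;2;4;2;10m [38;2;4;2;10m[48;2;4;2;10m [38;2;4;2;10m[48;2;4;2;10m [38;2;4;2;10m[48;2;4;2;10m [38;2;4;2;10m[48;2;4;2;10m [38;2;4;2;10m[48;2;4;2;10m [38;2;4;2;10m[48;2;4;2;10m [38;2;4;2;10m[48;2;4;2;10m [0m
[38;2;20;5;37m[48;2;66;16;82m🬕[38;2;4;2;10m[48;2;7;2;16m▌[38;2;4;2;10m[48;2;4;2;10m [38;2;4;2;10m[48;2;4;2;10m [38;2;4;2;10m[48;2;4;2;10m [38;2;4;2;10m[48;2;4;2;10m [38;2;4;2;10m[48;2;4;2;10m [38;2;4;2;10m[48;2;4;2;10m [38;2;4;2;10m[48;2;4;2;10m [38;2;4;2;10m[48;2;4;2;10m [0m
[38;2;48;11;56m[48;2;253;219;37m🬲[38;2;252;216;36m[48;2;8;2;17m🬎[38;2;252;216;36m[48;2;4;2;10m🬎[38;2;252;216;36m[48;2;4;2;10m🬎[38;2;252;216;36m[48;2;4;2;10m🬎[38;2;252;216;36m[48;2;4;2;10m🬎[38;2;252;216;36m[48;2;4;2;10m🬎[38;2;252;216;36m[48;2;4;2;10m🬎[38;2;252;216;36m[48;2;4;2;10m🬎[38;2;252;216;36m[48;2;4;2;11m🬎[0m
[38;2;67;16;80m[48;2;254;249;49m🬎[38;2;13;3;26m[48;2;254;248;49m🬎[38;2;7;2;15m[48;2;254;248;49m🬎[38;2;7;2;15m[48;2;254;248;49m🬎[38;2;7;2;15m[48;2;254;248;49m🬎[38;2;7;2;15m[48;2;254;248;49m🬎[38;2;7;2;15m[48;2;254;248;49m🬎[38;2;7;2;15m[48;2;254;248;49m🬎[38;2;7;2;15m[48;2;254;248;49m🬎[38;2;7;2;16m[48;2;254;248;49m🬎[0m
[38;2;79;19;81m[48;2;252;209;33m🬝[38;2;52;13;44m[48;2;252;210;33m🬆[38;2;19;5;35m[48;2;252;211;34m🬂[38;2;19;5;35m[48;2;252;211;34m🬂[38;2;19;5;35m[48;2;252;211;34m🬂[38;2;19;5;35m[48;2;252;211;34m🬂[38;2;19;5;35m[48;2;252;211;34m🬂[38;2;19;5;35m[48;2;252;211;34m🬂[38;2;19;5;36m[48;2;252;211;34m🬂[38;2;19;5;36m[48;2;252;211;34m🬂[0m
</frame>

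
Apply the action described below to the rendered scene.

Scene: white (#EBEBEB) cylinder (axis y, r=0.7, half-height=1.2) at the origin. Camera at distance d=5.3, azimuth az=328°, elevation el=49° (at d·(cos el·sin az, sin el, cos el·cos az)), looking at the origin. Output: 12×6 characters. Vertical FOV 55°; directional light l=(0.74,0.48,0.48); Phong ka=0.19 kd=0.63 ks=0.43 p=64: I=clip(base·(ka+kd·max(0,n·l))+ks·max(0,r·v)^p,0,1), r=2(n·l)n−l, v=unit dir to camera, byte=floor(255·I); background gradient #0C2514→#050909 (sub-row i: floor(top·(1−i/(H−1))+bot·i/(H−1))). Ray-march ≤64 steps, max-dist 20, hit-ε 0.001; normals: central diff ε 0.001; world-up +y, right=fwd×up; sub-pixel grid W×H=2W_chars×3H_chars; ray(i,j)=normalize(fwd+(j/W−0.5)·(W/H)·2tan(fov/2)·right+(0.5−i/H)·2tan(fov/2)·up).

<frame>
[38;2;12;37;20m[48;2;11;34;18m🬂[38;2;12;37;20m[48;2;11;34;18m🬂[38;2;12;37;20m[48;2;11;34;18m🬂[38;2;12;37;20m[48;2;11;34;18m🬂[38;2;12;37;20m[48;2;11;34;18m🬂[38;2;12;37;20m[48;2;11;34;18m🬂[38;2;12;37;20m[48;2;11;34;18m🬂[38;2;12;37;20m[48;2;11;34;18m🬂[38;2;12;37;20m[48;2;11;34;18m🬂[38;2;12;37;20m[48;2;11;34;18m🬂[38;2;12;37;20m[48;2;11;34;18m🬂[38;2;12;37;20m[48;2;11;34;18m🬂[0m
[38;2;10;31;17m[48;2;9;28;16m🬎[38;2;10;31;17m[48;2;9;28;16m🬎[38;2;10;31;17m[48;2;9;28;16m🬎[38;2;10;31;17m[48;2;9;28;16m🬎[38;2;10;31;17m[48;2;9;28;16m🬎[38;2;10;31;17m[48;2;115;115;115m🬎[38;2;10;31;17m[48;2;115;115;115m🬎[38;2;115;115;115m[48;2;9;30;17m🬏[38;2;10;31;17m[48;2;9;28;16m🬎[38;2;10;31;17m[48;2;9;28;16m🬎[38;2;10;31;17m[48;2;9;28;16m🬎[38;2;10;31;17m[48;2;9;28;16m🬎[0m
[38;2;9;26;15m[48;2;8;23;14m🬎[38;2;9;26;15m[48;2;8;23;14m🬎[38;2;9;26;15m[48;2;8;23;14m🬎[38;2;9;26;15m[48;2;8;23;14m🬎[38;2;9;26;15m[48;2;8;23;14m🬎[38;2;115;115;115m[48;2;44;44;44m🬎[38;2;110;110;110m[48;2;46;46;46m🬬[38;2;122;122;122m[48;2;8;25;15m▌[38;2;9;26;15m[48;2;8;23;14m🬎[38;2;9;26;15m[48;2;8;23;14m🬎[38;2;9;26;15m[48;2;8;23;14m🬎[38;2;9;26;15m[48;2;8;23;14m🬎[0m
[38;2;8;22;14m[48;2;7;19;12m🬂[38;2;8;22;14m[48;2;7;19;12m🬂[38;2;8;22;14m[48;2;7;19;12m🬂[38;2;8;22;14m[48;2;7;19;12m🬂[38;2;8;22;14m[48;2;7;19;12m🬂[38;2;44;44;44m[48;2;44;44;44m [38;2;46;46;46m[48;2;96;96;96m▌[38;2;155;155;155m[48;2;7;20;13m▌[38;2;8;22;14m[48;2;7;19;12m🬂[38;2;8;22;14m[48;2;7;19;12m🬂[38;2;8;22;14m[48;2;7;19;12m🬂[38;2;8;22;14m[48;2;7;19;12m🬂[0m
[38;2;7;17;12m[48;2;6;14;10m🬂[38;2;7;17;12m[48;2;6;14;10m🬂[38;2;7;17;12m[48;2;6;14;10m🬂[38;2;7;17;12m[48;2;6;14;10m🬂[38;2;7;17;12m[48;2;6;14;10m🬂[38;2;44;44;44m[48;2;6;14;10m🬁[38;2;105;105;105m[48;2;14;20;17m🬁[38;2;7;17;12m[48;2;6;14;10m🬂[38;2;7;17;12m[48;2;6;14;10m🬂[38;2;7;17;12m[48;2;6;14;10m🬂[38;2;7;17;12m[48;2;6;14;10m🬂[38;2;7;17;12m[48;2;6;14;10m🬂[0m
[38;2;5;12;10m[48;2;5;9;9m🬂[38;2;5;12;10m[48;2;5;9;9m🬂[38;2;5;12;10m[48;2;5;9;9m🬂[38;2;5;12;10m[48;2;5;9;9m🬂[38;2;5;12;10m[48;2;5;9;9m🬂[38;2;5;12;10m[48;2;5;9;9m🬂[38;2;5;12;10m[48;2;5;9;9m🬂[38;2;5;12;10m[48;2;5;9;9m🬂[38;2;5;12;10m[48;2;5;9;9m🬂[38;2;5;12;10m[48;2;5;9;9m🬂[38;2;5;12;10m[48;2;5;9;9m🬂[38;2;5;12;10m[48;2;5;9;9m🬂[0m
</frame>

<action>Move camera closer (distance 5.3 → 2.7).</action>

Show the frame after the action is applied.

<frame>
[38;2;12;37;20m[48;2;11;34;18m🬂[38;2;12;37;20m[48;2;11;34;18m🬂[38;2;12;37;20m[48;2;11;34;18m🬂[38;2;12;37;20m[48;2;115;115;115m🬀[38;2;115;115;115m[48;2;115;115;115m [38;2;115;115;115m[48;2;115;115;115m [38;2;115;115;115m[48;2;115;115;115m [38;2;115;115;115m[48;2;115;115;115m [38;2;115;115;115m[48;2;115;115;115m [38;2;115;115;115m[48;2;11;35;19m🬓[38;2;12;37;20m[48;2;11;34;18m🬂[38;2;12;37;20m[48;2;11;34;18m🬂[0m
[38;2;10;31;17m[48;2;9;28;16m🬎[38;2;10;31;17m[48;2;9;28;16m🬎[38;2;10;31;17m[48;2;9;28;16m🬎[38;2;115;115;115m[48;2;44;44;44m🬊[38;2;115;115;115m[48;2;115;115;115m [38;2;115;115;115m[48;2;115;115;115m [38;2;115;115;115m[48;2;115;115;115m [38;2;115;115;115m[48;2;115;115;115m [38;2;115;115;115m[48;2;125;125;125m🬝[38;2;146;146;146m[48;2;9;30;17m▌[38;2;10;31;17m[48;2;9;28;16m🬎[38;2;10;31;17m[48;2;9;28;16m🬎[0m
[38;2;9;26;15m[48;2;8;23;14m🬎[38;2;9;26;15m[48;2;8;23;14m🬎[38;2;9;26;15m[48;2;8;23;14m🬎[38;2;44;44;44m[48;2;8;25;15m▐[38;2;44;44;44m[48;2;44;44;44m [38;2;44;44;44m[48;2;44;44;44m [38;2;46;46;46m[48;2;62;62;62m▌[38;2;78;78;78m[48;2;95;95;95m▌[38;2;114;114;114m[48;2;139;139;139m▌[38;2;9;26;15m[48;2;8;23;14m🬎[38;2;9;26;15m[48;2;8;23;14m🬎[38;2;9;26;15m[48;2;8;23;14m🬎[0m
[38;2;8;22;14m[48;2;7;19;12m🬂[38;2;8;22;14m[48;2;7;19;12m🬂[38;2;8;22;14m[48;2;7;19;12m🬂[38;2;8;22;14m[48;2;7;19;12m🬂[38;2;44;44;44m[48;2;44;44;44m [38;2;44;44;44m[48;2;44;44;44m [38;2;46;46;46m[48;2;65;65;65m▌[38;2;85;85;85m[48;2;107;107;107m▌[38;2;135;135;135m[48;2;7;20;13m▌[38;2;8;22;14m[48;2;7;19;12m🬂[38;2;8;22;14m[48;2;7;19;12m🬂[38;2;8;22;14m[48;2;7;19;12m🬂[0m
[38;2;7;17;12m[48;2;6;14;10m🬂[38;2;7;17;12m[48;2;6;14;10m🬂[38;2;7;17;12m[48;2;6;14;10m🬂[38;2;7;17;12m[48;2;6;14;10m🬂[38;2;44;44;44m[48;2;6;15;11m▐[38;2;44;44;44m[48;2;44;44;44m [38;2;46;46;46m[48;2;71;71;71m▌[38;2;97;97;97m[48;2;129;129;129m▌[38;2;7;17;12m[48;2;6;14;10m🬂[38;2;7;17;12m[48;2;6;14;10m🬂[38;2;7;17;12m[48;2;6;14;10m🬂[38;2;7;17;12m[48;2;6;14;10m🬂[0m
[38;2;5;12;10m[48;2;5;9;9m🬂[38;2;5;12;10m[48;2;5;9;9m🬂[38;2;5;12;10m[48;2;5;9;9m🬂[38;2;5;12;10m[48;2;5;9;9m🬂[38;2;5;12;10m[48;2;5;9;9m🬂[38;2;44;44;44m[48;2;5;9;9m🬊[38;2;62;62;62m[48;2;5;9;9m🬎[38;2;109;109;109m[48;2;5;10;9m🬀[38;2;5;12;10m[48;2;5;9;9m🬂[38;2;5;12;10m[48;2;5;9;9m🬂[38;2;5;12;10m[48;2;5;9;9m🬂[38;2;5;12;10m[48;2;5;9;9m🬂[0m
</frame>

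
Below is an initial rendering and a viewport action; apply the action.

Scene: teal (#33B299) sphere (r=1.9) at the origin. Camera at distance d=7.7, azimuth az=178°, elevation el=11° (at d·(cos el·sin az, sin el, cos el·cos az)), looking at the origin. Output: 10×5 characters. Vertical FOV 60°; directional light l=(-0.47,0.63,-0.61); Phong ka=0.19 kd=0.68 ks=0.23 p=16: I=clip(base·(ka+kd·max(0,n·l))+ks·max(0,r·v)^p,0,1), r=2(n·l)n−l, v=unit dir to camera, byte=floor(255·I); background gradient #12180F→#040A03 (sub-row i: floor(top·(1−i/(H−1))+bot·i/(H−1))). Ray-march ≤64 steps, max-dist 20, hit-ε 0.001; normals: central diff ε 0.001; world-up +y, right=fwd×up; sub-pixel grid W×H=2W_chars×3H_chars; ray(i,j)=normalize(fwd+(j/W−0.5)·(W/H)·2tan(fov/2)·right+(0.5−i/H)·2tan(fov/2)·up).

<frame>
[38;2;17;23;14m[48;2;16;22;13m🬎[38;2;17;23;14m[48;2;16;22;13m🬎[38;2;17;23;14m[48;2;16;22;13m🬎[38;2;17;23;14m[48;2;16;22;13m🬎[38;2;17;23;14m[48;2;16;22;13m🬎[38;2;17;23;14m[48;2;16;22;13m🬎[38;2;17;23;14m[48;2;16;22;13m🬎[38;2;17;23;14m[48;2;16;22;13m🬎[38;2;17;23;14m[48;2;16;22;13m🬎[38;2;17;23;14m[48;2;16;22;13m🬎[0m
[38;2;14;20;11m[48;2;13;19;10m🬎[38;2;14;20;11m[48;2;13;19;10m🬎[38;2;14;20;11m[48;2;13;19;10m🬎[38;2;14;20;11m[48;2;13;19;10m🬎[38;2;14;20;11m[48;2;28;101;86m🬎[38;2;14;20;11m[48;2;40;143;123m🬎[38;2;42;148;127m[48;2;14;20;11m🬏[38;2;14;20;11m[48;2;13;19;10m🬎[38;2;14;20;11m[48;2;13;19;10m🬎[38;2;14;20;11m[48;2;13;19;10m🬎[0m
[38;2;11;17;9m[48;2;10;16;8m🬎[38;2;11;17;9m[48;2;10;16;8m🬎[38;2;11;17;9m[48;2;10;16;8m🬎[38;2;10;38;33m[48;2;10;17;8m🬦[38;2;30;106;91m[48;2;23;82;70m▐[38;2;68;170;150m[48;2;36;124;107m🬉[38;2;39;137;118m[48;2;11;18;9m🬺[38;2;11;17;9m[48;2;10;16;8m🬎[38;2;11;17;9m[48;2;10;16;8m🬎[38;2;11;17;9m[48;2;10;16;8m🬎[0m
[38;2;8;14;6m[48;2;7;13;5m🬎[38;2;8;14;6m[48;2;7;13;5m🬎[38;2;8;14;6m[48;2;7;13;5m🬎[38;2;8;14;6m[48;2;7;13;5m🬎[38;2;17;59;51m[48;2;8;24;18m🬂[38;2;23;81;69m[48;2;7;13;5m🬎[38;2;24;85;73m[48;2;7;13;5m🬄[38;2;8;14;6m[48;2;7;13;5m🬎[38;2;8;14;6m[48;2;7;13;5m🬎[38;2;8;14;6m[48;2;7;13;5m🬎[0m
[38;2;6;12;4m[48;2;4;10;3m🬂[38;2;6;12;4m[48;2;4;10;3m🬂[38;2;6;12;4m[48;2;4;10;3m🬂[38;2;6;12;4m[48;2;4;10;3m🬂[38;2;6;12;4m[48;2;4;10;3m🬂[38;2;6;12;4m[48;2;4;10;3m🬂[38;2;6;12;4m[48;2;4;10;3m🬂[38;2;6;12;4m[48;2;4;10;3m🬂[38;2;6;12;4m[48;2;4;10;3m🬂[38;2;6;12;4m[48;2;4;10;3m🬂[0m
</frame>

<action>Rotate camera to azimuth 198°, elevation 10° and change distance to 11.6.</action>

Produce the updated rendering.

<frame>
[38;2;17;23;14m[48;2;16;22;13m🬎[38;2;17;23;14m[48;2;16;22;13m🬎[38;2;17;23;14m[48;2;16;22;13m🬎[38;2;17;23;14m[48;2;16;22;13m🬎[38;2;17;23;14m[48;2;16;22;13m🬎[38;2;17;23;14m[48;2;16;22;13m🬎[38;2;17;23;14m[48;2;16;22;13m🬎[38;2;17;23;14m[48;2;16;22;13m🬎[38;2;17;23;14m[48;2;16;22;13m🬎[38;2;17;23;14m[48;2;16;22;13m🬎[0m
[38;2;14;20;11m[48;2;13;19;10m🬎[38;2;14;20;11m[48;2;13;19;10m🬎[38;2;14;20;11m[48;2;13;19;10m🬎[38;2;14;20;11m[48;2;13;19;10m🬎[38;2;14;20;11m[48;2;13;19;10m🬎[38;2;14;20;11m[48;2;13;19;10m🬎[38;2;14;20;11m[48;2;13;19;10m🬎[38;2;14;20;11m[48;2;13;19;10m🬎[38;2;14;20;11m[48;2;13;19;10m🬎[38;2;14;20;11m[48;2;13;19;10m🬎[0m
[38;2;11;17;9m[48;2;10;16;8m🬎[38;2;11;17;9m[48;2;10;16;8m🬎[38;2;11;17;9m[48;2;10;16;8m🬎[38;2;11;17;9m[48;2;10;16;8m🬎[38;2;13;39;31m[48;2;32;114;98m▌[38;2;56;160;140m[48;2;38;135;116m🬋[38;2;29;104;89m[48;2;10;17;8m🬓[38;2;11;17;9m[48;2;10;16;8m🬎[38;2;11;17;9m[48;2;10;16;8m🬎[38;2;11;17;9m[48;2;10;16;8m🬎[0m
[38;2;8;14;6m[48;2;7;13;5m🬎[38;2;8;14;6m[48;2;7;13;5m🬎[38;2;8;14;6m[48;2;7;13;5m🬎[38;2;8;14;6m[48;2;7;13;5m🬎[38;2;13;48;41m[48;2;7;13;5m🬁[38;2;21;74;64m[48;2;7;13;5m🬂[38;2;8;14;6m[48;2;7;13;5m🬎[38;2;8;14;6m[48;2;7;13;5m🬎[38;2;8;14;6m[48;2;7;13;5m🬎[38;2;8;14;6m[48;2;7;13;5m🬎[0m
[38;2;6;12;4m[48;2;4;10;3m🬂[38;2;6;12;4m[48;2;4;10;3m🬂[38;2;6;12;4m[48;2;4;10;3m🬂[38;2;6;12;4m[48;2;4;10;3m🬂[38;2;6;12;4m[48;2;4;10;3m🬂[38;2;6;12;4m[48;2;4;10;3m🬂[38;2;6;12;4m[48;2;4;10;3m🬂[38;2;6;12;4m[48;2;4;10;3m🬂[38;2;6;12;4m[48;2;4;10;3m🬂[38;2;6;12;4m[48;2;4;10;3m🬂[0m
</frame>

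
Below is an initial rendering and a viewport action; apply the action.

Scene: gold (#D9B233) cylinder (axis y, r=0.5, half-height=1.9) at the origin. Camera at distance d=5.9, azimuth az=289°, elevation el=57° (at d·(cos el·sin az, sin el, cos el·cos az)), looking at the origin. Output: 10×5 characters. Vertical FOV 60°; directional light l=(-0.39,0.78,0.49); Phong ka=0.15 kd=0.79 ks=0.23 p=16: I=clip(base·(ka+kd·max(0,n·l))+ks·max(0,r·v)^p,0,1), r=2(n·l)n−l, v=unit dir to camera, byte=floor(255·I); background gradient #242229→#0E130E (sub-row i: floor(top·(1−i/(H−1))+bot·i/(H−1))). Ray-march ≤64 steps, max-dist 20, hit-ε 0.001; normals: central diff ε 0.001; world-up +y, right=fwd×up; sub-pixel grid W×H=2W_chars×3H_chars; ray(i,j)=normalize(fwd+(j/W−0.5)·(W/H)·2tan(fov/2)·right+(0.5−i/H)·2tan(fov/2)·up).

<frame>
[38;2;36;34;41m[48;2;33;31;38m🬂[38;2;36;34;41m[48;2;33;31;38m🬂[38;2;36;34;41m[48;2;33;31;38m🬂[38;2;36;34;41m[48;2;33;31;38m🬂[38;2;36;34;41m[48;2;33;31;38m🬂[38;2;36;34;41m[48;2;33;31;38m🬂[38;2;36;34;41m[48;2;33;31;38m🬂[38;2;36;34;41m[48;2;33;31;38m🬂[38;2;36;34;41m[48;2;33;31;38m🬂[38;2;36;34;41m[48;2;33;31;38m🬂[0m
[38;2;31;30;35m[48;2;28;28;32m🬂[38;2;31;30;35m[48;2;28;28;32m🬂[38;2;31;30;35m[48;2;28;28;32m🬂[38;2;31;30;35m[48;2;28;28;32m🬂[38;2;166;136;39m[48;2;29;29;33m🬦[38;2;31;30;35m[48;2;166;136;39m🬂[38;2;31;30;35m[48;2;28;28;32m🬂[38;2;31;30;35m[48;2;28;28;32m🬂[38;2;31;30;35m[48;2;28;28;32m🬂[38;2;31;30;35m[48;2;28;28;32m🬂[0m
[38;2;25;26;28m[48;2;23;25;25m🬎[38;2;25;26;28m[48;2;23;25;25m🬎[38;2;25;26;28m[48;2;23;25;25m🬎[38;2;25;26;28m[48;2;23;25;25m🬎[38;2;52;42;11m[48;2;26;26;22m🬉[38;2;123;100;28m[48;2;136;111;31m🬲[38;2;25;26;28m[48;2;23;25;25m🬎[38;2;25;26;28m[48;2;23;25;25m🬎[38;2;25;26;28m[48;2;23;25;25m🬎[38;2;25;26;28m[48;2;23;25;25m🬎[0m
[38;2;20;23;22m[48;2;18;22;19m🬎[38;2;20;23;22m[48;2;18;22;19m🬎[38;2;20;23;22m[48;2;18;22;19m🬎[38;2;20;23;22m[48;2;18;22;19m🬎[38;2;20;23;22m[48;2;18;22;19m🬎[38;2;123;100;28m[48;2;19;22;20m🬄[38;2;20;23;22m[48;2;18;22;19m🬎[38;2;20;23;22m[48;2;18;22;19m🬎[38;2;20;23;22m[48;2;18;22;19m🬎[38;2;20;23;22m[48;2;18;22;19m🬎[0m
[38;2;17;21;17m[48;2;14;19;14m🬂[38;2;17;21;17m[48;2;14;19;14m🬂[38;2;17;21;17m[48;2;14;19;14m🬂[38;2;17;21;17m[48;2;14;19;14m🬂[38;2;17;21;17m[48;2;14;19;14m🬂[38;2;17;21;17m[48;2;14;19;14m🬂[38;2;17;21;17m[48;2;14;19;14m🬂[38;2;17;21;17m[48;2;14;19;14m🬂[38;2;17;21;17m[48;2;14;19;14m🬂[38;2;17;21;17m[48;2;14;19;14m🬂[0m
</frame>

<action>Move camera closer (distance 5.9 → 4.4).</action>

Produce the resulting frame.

<frame>
[38;2;36;34;41m[48;2;33;31;38m🬂[38;2;36;34;41m[48;2;33;31;38m🬂[38;2;36;34;41m[48;2;33;31;38m🬂[38;2;36;34;41m[48;2;33;31;38m🬂[38;2;34;32;39m[48;2;166;136;39m🬝[38;2;35;33;40m[48;2;166;136;39m🬎[38;2;36;34;41m[48;2;33;31;38m🬂[38;2;36;34;41m[48;2;33;31;38m🬂[38;2;36;34;41m[48;2;33;31;38m🬂[38;2;36;34;41m[48;2;33;31;38m🬂[0m
[38;2;31;30;35m[48;2;28;28;32m🬂[38;2;31;30;35m[48;2;28;28;32m🬂[38;2;31;30;35m[48;2;28;28;32m🬂[38;2;31;30;35m[48;2;28;28;32m🬂[38;2;166;136;39m[48;2;50;42;19m🬊[38;2;166;136;39m[48;2;131;107;30m🬎[38;2;147;120;34m[48;2;29;28;32m🬄[38;2;31;30;35m[48;2;28;28;32m🬂[38;2;31;30;35m[48;2;28;28;32m🬂[38;2;31;30;35m[48;2;28;28;32m🬂[0m
[38;2;25;26;28m[48;2;23;25;25m🬎[38;2;25;26;28m[48;2;23;25;25m🬎[38;2;25;26;28m[48;2;23;25;25m🬎[38;2;25;26;28m[48;2;23;25;25m🬎[38;2;78;64;18m[48;2;24;26;27m▐[38;2;123;100;28m[48;2;139;114;32m▌[38;2;25;26;28m[48;2;23;25;25m🬎[38;2;25;26;28m[48;2;23;25;25m🬎[38;2;25;26;28m[48;2;23;25;25m🬎[38;2;25;26;28m[48;2;23;25;25m🬎[0m
[38;2;20;23;22m[48;2;18;22;19m🬎[38;2;20;23;22m[48;2;18;22;19m🬎[38;2;20;23;22m[48;2;18;22;19m🬎[38;2;20;23;22m[48;2;18;22;19m🬎[38;2;56;46;13m[48;2;21;23;17m🬁[38;2;127;104;29m[48;2;18;22;19m🬎[38;2;20;23;22m[48;2;18;22;19m🬎[38;2;20;23;22m[48;2;18;22;19m🬎[38;2;20;23;22m[48;2;18;22;19m🬎[38;2;20;23;22m[48;2;18;22;19m🬎[0m
[38;2;17;21;17m[48;2;14;19;14m🬂[38;2;17;21;17m[48;2;14;19;14m🬂[38;2;17;21;17m[48;2;14;19;14m🬂[38;2;17;21;17m[48;2;14;19;14m🬂[38;2;17;21;17m[48;2;14;19;14m🬂[38;2;17;21;17m[48;2;14;19;14m🬂[38;2;17;21;17m[48;2;14;19;14m🬂[38;2;17;21;17m[48;2;14;19;14m🬂[38;2;17;21;17m[48;2;14;19;14m🬂[38;2;17;21;17m[48;2;14;19;14m🬂[0m
</frame>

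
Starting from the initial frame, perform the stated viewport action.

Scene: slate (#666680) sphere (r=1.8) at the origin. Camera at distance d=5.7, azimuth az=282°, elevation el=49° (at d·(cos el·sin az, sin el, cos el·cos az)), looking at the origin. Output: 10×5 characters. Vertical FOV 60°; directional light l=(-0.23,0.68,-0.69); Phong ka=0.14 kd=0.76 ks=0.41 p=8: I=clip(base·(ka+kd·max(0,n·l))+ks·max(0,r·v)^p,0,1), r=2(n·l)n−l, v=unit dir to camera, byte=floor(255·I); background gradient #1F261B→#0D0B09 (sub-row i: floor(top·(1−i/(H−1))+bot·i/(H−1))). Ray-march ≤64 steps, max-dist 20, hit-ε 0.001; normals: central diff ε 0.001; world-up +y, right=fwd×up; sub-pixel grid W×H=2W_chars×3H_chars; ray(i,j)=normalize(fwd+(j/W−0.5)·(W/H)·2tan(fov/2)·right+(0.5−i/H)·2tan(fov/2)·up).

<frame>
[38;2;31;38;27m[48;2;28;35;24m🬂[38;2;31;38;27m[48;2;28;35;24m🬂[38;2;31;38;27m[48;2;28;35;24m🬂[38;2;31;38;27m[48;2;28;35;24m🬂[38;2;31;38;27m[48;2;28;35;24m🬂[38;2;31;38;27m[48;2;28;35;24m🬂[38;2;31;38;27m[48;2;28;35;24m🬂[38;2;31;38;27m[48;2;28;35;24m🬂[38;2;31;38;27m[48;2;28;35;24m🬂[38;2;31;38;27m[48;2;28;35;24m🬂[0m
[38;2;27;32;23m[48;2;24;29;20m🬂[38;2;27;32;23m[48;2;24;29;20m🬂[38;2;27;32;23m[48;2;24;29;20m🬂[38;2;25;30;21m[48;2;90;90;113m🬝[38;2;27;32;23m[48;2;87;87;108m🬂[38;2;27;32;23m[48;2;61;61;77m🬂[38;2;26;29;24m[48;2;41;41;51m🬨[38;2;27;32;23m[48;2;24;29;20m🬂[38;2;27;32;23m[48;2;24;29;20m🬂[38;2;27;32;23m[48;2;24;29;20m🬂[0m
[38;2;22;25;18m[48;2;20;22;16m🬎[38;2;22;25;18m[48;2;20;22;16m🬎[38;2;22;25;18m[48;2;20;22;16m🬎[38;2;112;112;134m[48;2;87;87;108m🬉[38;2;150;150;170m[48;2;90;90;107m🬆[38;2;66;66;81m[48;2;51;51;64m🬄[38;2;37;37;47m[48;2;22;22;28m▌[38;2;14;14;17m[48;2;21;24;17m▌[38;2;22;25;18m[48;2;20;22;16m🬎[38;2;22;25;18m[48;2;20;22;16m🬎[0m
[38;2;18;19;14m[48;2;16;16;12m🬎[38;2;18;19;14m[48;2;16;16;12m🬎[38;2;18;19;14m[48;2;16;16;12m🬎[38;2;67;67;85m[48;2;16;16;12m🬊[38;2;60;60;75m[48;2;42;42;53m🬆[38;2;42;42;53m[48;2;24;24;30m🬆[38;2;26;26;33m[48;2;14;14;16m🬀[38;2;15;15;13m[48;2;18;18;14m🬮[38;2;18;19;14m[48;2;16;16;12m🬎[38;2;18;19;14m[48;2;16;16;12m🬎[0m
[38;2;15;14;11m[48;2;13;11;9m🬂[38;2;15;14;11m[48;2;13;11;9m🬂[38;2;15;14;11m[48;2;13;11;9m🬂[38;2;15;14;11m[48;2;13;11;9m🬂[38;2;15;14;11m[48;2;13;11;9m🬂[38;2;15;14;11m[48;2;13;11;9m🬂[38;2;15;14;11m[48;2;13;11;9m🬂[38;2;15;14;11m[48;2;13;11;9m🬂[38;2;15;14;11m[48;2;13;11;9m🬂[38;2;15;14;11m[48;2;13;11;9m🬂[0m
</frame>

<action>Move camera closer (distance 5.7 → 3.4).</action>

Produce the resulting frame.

<frame>
[38;2;31;38;27m[48;2;28;35;24m🬂[38;2;31;38;27m[48;2;28;35;24m🬂[38;2;29;36;25m[48;2;87;87;109m🬝[38;2;31;38;27m[48;2;83;83;103m🬀[38;2;73;73;92m[48;2;81;81;101m🬬[38;2;67;67;84m[48;2;61;61;77m▌[38;2;48;48;60m[48;2;55;55;69m🬉[38;2;30;37;26m[48;2;42;42;53m🬊[38;2;31;38;27m[48;2;28;35;24m🬂[38;2;31;38;27m[48;2;28;35;24m🬂[0m
[38;2;27;32;23m[48;2;24;29;20m🬂[38;2;89;89;112m[48;2;25;30;21m🬦[38;2;96;96;118m[48;2;135;135;156m🬕[38;2;110;110;130m[48;2;155;155;174m🬂[38;2;87;87;104m[48;2;118;118;136m🬨[38;2;67;67;84m[48;2;60;60;75m▌[38;2;55;55;69m[48;2;50;50;63m▌[38;2;45;45;56m[48;2;38;38;48m▌[38;2;29;30;34m[48;2;19;19;24m🬕[38;2;27;32;23m[48;2;24;29;20m🬂[0m
[38;2;22;25;18m[48;2;20;22;16m🬎[38;2;23;26;19m[48;2;85;85;107m🬀[38;2;143;143;163m[48;2;103;103;123m🬉[38;2;155;155;174m[48;2;109;109;127m🬆[38;2;104;104;121m[48;2;73;73;90m🬄[38;2;62;62;78m[48;2;55;55;69m🬄[38;2;50;50;63m[48;2;46;46;57m▌[38;2;41;41;51m[48;2;35;35;43m▌[38;2;28;28;34m[48;2;18;18;22m▌[38;2;22;24;18m[48;2;14;14;17m🬨[0m
[38;2;18;19;14m[48;2;16;16;12m🬎[38;2;74;74;93m[48;2;17;18;13m▐[38;2;81;81;100m[48;2;69;69;87m🬂[38;2;78;78;95m[48;2;64;64;80m🬂[38;2;63;63;78m[48;2;56;56;70m🬄[38;2;52;52;65m[48;2;47;47;59m🬆[38;2;43;43;55m[48;2;38;38;48m🬆[38;2;32;32;40m[48;2;25;25;31m🬕[38;2;21;21;26m[48;2;14;14;17m🬄[38;2;18;19;14m[48;2;16;16;12m🬎[0m
[38;2;15;14;11m[48;2;13;11;9m🬂[38;2;15;14;11m[48;2;13;11;9m🬂[38;2;61;61;77m[48;2;13;11;9m🬊[38;2;57;57;72m[48;2;49;49;62m🬆[38;2;50;50;63m[48;2;43;43;54m🬆[38;2;42;42;53m[48;2;34;34;43m🬆[38;2;33;33;41m[48;2;23;23;29m🬆[38;2;20;20;25m[48;2;13;13;14m🬆[38;2;14;14;17m[48;2;13;12;9m🬀[38;2;15;14;11m[48;2;13;11;9m🬂[0m
</frame>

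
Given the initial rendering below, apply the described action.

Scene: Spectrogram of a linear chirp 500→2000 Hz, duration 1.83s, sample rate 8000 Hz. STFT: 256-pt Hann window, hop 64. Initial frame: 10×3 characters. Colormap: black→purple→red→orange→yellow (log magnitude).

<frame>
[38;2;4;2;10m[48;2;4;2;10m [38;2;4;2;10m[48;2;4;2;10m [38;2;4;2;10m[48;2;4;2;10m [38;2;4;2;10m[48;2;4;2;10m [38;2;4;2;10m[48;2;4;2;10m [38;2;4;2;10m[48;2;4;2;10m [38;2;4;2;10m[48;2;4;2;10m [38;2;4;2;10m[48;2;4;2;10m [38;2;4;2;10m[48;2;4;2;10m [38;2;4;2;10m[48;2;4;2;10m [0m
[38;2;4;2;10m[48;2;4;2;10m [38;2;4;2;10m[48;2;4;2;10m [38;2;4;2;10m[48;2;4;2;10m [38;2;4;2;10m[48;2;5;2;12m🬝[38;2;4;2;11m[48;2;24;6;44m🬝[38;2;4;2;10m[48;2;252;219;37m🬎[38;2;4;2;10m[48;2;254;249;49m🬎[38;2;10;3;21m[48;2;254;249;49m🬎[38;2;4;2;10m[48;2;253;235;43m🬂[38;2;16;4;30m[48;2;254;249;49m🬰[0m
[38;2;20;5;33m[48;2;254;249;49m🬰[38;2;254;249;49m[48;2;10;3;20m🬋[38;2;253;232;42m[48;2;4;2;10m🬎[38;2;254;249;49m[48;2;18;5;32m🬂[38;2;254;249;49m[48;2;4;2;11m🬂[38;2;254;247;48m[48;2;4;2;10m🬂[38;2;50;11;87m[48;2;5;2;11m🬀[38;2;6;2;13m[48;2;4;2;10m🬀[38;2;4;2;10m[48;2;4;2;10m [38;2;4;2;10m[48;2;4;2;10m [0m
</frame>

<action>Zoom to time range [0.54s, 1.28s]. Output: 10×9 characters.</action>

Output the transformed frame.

<frame>
[38;2;4;2;10m[48;2;4;2;10m [38;2;4;2;10m[48;2;4;2;10m [38;2;4;2;10m[48;2;4;2;10m [38;2;4;2;10m[48;2;4;2;10m [38;2;4;2;10m[48;2;4;2;10m [38;2;4;2;10m[48;2;4;2;10m [38;2;4;2;10m[48;2;4;2;10m [38;2;4;2;10m[48;2;4;2;10m [38;2;4;2;10m[48;2;4;2;10m [38;2;4;2;10m[48;2;4;2;10m [0m
[38;2;4;2;10m[48;2;4;2;10m [38;2;4;2;10m[48;2;4;2;10m [38;2;4;2;10m[48;2;4;2;10m [38;2;4;2;10m[48;2;4;2;10m [38;2;4;2;10m[48;2;4;2;10m [38;2;4;2;10m[48;2;4;2;10m [38;2;4;2;10m[48;2;4;2;10m [38;2;4;2;10m[48;2;4;2;10m [38;2;4;2;10m[48;2;4;2;10m [38;2;4;2;10m[48;2;4;2;10m [0m
[38;2;4;2;10m[48;2;4;2;10m [38;2;4;2;10m[48;2;4;2;10m [38;2;4;2;10m[48;2;4;2;10m [38;2;4;2;10m[48;2;4;2;10m [38;2;4;2;10m[48;2;4;2;10m [38;2;4;2;10m[48;2;4;2;10m [38;2;4;2;10m[48;2;4;2;10m [38;2;4;2;10m[48;2;4;2;10m [38;2;4;2;10m[48;2;4;2;10m [38;2;4;2;10m[48;2;4;2;10m [0m
[38;2;4;2;10m[48;2;4;2;10m [38;2;4;2;10m[48;2;4;2;10m [38;2;4;2;10m[48;2;4;2;10m [38;2;4;2;10m[48;2;4;2;10m [38;2;4;2;10m[48;2;4;2;10m [38;2;4;2;10m[48;2;4;2;10m [38;2;4;2;10m[48;2;4;2;10m [38;2;4;2;10m[48;2;4;2;10m [38;2;4;2;10m[48;2;4;2;10m [38;2;4;2;10m[48;2;4;2;10m [0m
[38;2;4;2;10m[48;2;4;2;10m [38;2;4;2;10m[48;2;4;2;10m [38;2;4;2;10m[48;2;4;2;10m [38;2;4;2;10m[48;2;4;2;10m [38;2;4;2;10m[48;2;4;2;10m [38;2;4;2;10m[48;2;4;2;10m [38;2;4;2;10m[48;2;4;2;10m [38;2;4;2;10m[48;2;4;2;10m [38;2;4;2;10m[48;2;4;2;11m🬎[38;2;4;2;10m[48;2;5;2;11m🬎[0m
[38;2;4;2;10m[48;2;4;2;11m🬝[38;2;4;2;10m[48;2;5;2;11m🬝[38;2;4;2;10m[48;2;5;2;12m🬎[38;2;4;2;10m[48;2;8;2;17m🬎[38;2;6;2;14m[48;2;25;6;46m🬝[38;2;13;3;26m[48;2;182;47;81m🬝[38;2;6;2;14m[48;2;253;236;44m🬎[38;2;12;3;24m[48;2;254;249;49m🬎[38;2;30;7;38m[48;2;253;226;39m🬆[38;2;11;3;23m[48;2;253;233;42m🬂[0m
[38;2;35;9;43m[48;2;254;249;49m🬎[38;2;11;3;23m[48;2;253;235;43m🬂[38;2;58;14;73m[48;2;252;221;37m🬡[38;2;250;219;42m[48;2;19;5;36m🬎[38;2;253;231;42m[48;2;59;15;39m🬆[38;2;254;249;49m[48;2;15;4;29m🬂[38;2;254;240;45m[48;2;8;2;17m🬂[38;2;235;123;30m[48;2;16;4;27m🬀[38;2;25;6;45m[48;2;6;2;13m🬀[38;2;8;2;17m[48;2;4;2;10m🬂[0m
[38;2;48;11;83m[48;2;8;2;18m🬀[38;2;11;3;23m[48;2;4;2;10m🬂[38;2;6;2;14m[48;2;4;2;10m🬂[38;2;5;2;11m[48;2;4;2;10m🬂[38;2;4;2;11m[48;2;4;2;10m🬀[38;2;4;2;10m[48;2;4;2;10m [38;2;4;2;10m[48;2;4;2;10m [38;2;4;2;10m[48;2;4;2;10m [38;2;4;2;10m[48;2;4;2;10m [38;2;4;2;10m[48;2;4;2;10m [0m
[38;2;4;2;10m[48;2;4;2;10m [38;2;4;2;10m[48;2;4;2;10m [38;2;4;2;10m[48;2;4;2;10m [38;2;4;2;10m[48;2;4;2;10m [38;2;4;2;10m[48;2;4;2;10m [38;2;4;2;10m[48;2;4;2;10m [38;2;4;2;10m[48;2;4;2;10m [38;2;4;2;10m[48;2;4;2;10m [38;2;4;2;10m[48;2;4;2;10m [38;2;4;2;10m[48;2;4;2;10m [0m
</frame>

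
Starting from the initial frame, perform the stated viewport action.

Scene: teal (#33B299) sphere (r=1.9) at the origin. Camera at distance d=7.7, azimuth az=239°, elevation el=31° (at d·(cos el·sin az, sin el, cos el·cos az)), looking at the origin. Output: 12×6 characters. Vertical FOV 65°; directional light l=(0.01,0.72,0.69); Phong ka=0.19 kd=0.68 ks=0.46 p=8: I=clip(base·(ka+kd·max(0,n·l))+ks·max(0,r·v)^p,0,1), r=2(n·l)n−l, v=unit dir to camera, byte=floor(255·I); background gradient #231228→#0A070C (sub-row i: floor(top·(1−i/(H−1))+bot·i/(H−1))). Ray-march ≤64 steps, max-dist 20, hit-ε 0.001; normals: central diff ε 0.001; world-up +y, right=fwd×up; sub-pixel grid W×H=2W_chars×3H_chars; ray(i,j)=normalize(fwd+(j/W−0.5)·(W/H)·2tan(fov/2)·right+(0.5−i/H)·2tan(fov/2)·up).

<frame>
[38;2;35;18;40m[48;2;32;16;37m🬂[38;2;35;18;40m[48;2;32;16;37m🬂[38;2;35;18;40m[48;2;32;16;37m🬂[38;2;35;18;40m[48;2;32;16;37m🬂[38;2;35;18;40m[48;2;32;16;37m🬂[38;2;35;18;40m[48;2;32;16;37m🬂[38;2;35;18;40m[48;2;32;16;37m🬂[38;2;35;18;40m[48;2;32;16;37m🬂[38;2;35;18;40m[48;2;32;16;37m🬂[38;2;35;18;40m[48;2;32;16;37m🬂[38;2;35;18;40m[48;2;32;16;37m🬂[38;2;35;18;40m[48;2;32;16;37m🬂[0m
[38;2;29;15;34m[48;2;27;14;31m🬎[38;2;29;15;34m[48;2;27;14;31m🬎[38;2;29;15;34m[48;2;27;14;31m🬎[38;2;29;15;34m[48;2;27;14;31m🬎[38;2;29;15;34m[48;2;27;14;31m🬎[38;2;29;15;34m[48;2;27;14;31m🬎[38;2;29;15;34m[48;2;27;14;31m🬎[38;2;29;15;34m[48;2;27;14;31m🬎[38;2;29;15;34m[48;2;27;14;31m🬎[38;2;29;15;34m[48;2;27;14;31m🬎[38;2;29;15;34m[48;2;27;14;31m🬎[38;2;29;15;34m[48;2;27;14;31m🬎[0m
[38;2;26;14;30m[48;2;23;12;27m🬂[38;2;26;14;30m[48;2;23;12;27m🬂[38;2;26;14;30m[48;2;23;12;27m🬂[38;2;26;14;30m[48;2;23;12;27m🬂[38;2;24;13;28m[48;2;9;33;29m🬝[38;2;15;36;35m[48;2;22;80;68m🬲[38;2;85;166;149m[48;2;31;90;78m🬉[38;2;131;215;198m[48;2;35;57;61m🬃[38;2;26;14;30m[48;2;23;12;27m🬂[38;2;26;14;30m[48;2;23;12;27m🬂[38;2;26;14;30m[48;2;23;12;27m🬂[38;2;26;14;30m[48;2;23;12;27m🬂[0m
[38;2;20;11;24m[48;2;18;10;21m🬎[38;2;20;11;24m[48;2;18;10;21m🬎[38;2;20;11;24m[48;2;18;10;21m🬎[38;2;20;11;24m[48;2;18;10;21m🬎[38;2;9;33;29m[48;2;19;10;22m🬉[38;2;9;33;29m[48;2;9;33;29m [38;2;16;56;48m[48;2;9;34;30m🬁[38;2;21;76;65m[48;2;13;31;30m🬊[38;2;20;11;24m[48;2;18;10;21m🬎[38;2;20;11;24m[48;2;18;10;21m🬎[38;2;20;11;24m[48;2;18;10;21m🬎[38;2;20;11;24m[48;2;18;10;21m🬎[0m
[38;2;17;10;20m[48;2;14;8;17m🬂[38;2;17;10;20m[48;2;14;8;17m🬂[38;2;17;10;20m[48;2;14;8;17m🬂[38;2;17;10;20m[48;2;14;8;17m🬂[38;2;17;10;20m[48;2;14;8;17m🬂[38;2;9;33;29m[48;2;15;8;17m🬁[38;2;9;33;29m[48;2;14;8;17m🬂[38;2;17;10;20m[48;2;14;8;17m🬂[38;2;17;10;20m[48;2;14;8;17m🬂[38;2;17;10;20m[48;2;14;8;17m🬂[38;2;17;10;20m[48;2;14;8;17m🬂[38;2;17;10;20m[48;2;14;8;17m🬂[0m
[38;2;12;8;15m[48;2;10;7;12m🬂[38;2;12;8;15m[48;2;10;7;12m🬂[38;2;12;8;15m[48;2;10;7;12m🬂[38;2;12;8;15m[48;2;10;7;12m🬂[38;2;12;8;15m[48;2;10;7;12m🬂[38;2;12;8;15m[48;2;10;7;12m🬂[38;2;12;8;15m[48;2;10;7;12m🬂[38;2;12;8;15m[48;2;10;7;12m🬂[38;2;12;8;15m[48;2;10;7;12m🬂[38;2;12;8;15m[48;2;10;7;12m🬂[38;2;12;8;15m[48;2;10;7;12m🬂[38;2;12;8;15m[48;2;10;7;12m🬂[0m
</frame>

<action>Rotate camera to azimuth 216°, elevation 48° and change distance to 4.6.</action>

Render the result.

<frame>
[38;2;35;18;40m[48;2;32;16;37m🬂[38;2;35;18;40m[48;2;32;16;37m🬂[38;2;35;18;40m[48;2;32;16;37m🬂[38;2;35;18;40m[48;2;32;16;37m🬂[38;2;35;18;40m[48;2;32;16;37m🬂[38;2;35;18;40m[48;2;32;16;37m🬂[38;2;35;18;40m[48;2;32;16;37m🬂[38;2;35;18;40m[48;2;32;16;37m🬂[38;2;35;18;40m[48;2;32;16;37m🬂[38;2;35;18;40m[48;2;32;16;37m🬂[38;2;35;18;40m[48;2;32;16;37m🬂[38;2;35;18;40m[48;2;32;16;37m🬂[0m
[38;2;29;15;34m[48;2;27;14;31m🬎[38;2;29;15;34m[48;2;27;14;31m🬎[38;2;29;15;34m[48;2;27;14;31m🬎[38;2;29;15;33m[48;2;19;69;59m🬝[38;2;30;16;35m[48;2;24;86;74m🬂[38;2;40;119;103m[48;2;30;98;84m🬨[38;2;62;146;129m[48;2;116;195;179m🬕[38;2;30;16;35m[48;2;96;185;168m🬁[38;2;29;15;34m[48;2;47;143;124m🬊[38;2;29;15;34m[48;2;27;14;31m🬎[38;2;29;15;34m[48;2;27;14;31m🬎[38;2;29;15;34m[48;2;27;14;31m🬎[0m
[38;2;26;14;30m[48;2;23;12;27m🬂[38;2;26;14;30m[48;2;23;12;27m🬂[38;2;26;14;30m[48;2;23;12;27m🬂[38;2;13;28;29m[48;2;14;51;44m🬲[38;2;18;64;55m[48;2;13;47;40m🬊[38;2;23;77;66m[48;2;16;58;50m🬊[38;2;51;114;101m[48;2;22;73;63m🬂[38;2;86;157;144m[48;2;31;90;78m🬂[38;2;52;132;117m[48;2;32;98;85m🬂[38;2;29;103;88m[48;2;24;13;28m🬓[38;2;26;14;30m[48;2;23;12;27m🬂[38;2;26;14;30m[48;2;23;12;27m🬂[0m
[38;2;20;11;24m[48;2;18;10;21m🬎[38;2;20;11;24m[48;2;18;10;21m🬎[38;2;20;11;24m[48;2;18;10;21m🬎[38;2;9;33;29m[48;2;9;33;29m [38;2;9;33;29m[48;2;10;36;31m🬺[38;2;12;44;38m[48;2;9;33;29m🬂[38;2;14;51;44m[48;2;10;36;31m🬊[38;2;17;61;52m[48;2;12;44;37m🬊[38;2;20;70;60m[48;2;14;52;45m🬊[38;2;19;67;58m[48;2;19;11;23m▌[38;2;20;11;24m[48;2;18;10;21m🬎[38;2;20;11;24m[48;2;18;10;21m🬎[0m
[38;2;17;10;20m[48;2;14;8;17m🬂[38;2;17;10;20m[48;2;14;8;17m🬂[38;2;17;10;20m[48;2;14;8;17m🬂[38;2;9;33;29m[48;2;15;8;17m🬉[38;2;9;33;29m[48;2;9;33;29m [38;2;9;33;29m[48;2;9;33;29m [38;2;9;33;29m[48;2;9;33;29m [38;2;9;33;29m[48;2;9;33;29m [38;2;9;33;29m[48;2;14;8;16m🬝[38;2;17;10;20m[48;2;14;8;17m🬂[38;2;17;10;20m[48;2;14;8;17m🬂[38;2;17;10;20m[48;2;14;8;17m🬂[0m
[38;2;12;8;15m[48;2;10;7;12m🬂[38;2;12;8;15m[48;2;10;7;12m🬂[38;2;12;8;15m[48;2;10;7;12m🬂[38;2;12;8;15m[48;2;10;7;12m🬂[38;2;12;8;15m[48;2;10;7;12m🬂[38;2;9;33;29m[48;2;10;7;12m🬂[38;2;9;33;29m[48;2;10;7;12m🬂[38;2;9;33;29m[48;2;10;7;13m🬀[38;2;12;8;15m[48;2;10;7;12m🬂[38;2;12;8;15m[48;2;10;7;12m🬂[38;2;12;8;15m[48;2;10;7;12m🬂[38;2;12;8;15m[48;2;10;7;12m🬂[0m
</frame>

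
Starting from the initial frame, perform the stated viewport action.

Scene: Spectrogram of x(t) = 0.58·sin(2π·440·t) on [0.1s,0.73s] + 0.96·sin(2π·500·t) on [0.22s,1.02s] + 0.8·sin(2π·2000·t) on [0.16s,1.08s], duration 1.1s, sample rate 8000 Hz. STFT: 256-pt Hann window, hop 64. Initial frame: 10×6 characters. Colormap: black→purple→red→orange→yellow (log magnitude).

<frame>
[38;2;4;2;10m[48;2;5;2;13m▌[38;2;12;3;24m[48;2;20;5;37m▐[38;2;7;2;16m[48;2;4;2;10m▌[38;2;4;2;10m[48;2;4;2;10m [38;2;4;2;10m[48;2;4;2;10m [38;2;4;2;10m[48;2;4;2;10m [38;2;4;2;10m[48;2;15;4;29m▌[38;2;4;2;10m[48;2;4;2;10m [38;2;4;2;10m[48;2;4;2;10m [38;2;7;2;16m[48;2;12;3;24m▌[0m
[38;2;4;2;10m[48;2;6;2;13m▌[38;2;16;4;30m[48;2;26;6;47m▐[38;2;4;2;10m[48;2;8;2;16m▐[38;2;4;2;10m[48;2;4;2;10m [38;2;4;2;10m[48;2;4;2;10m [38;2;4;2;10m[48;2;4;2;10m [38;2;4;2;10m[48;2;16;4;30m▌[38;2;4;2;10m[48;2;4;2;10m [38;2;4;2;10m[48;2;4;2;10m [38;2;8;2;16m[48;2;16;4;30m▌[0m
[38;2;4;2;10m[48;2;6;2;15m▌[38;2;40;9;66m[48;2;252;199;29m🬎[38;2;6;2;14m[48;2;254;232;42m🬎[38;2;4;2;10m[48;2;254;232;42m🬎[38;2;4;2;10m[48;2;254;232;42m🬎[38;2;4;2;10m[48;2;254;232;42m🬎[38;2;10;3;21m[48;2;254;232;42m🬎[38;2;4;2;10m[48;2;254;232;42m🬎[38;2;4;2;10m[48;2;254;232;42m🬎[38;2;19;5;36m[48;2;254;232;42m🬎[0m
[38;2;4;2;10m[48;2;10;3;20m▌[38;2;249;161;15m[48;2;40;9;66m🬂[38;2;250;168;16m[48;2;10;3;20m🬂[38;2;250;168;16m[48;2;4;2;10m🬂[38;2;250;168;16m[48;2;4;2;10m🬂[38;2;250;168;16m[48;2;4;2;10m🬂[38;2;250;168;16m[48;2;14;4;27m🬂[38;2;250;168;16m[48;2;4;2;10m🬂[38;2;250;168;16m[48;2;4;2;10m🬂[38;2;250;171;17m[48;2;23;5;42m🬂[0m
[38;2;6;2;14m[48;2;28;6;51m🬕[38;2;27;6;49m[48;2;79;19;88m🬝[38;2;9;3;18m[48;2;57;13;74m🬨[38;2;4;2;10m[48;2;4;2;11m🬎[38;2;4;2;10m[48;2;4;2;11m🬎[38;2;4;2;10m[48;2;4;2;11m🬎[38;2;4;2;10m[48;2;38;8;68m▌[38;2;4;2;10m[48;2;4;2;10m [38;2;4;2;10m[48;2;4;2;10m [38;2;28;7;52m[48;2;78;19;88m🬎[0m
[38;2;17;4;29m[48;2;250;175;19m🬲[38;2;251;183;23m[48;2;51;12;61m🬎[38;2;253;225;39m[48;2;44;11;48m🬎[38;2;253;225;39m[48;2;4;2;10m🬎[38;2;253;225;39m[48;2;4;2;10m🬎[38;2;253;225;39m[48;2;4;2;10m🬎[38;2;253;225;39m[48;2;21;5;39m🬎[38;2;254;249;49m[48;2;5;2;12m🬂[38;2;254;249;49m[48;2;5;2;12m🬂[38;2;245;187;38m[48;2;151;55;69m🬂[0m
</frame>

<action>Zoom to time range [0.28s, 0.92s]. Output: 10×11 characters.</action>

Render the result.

<frame>
[38;2;4;2;10m[48;2;4;2;10m [38;2;4;2;10m[48;2;4;2;10m [38;2;4;2;10m[48;2;4;2;10m [38;2;4;2;10m[48;2;4;2;10m [38;2;4;2;10m[48;2;4;2;10m [38;2;4;2;10m[48;2;4;2;10m [38;2;4;2;10m[48;2;4;2;10m [38;2;15;4;29m[48;2;4;2;10m▌[38;2;4;2;10m[48;2;4;2;10m [38;2;4;2;10m[48;2;4;2;10m [0m
[38;2;4;2;10m[48;2;4;2;10m [38;2;4;2;10m[48;2;4;2;10m [38;2;4;2;10m[48;2;4;2;10m [38;2;4;2;10m[48;2;4;2;10m [38;2;4;2;10m[48;2;4;2;10m [38;2;4;2;10m[48;2;4;2;10m [38;2;4;2;10m[48;2;4;2;10m [38;2;15;4;29m[48;2;4;2;10m▌[38;2;4;2;10m[48;2;4;2;10m [38;2;4;2;10m[48;2;4;2;10m [0m
[38;2;4;2;10m[48;2;4;2;10m [38;2;4;2;10m[48;2;4;2;10m [38;2;4;2;10m[48;2;4;2;10m [38;2;4;2;10m[48;2;4;2;10m [38;2;4;2;10m[48;2;4;2;10m [38;2;4;2;10m[48;2;4;2;10m [38;2;4;2;10m[48;2;4;2;10m [38;2;16;4;30m[48;2;4;2;10m▌[38;2;4;2;10m[48;2;4;2;10m [38;2;4;2;10m[48;2;4;2;10m [0m
[38;2;4;2;10m[48;2;4;2;10m [38;2;4;2;10m[48;2;4;2;10m [38;2;4;2;10m[48;2;4;2;10m [38;2;4;2;10m[48;2;4;2;10m [38;2;4;2;10m[48;2;4;2;10m [38;2;4;2;10m[48;2;4;2;10m [38;2;4;2;10m[48;2;4;2;10m [38;2;4;2;10m[48;2;16;4;31m▐[38;2;4;2;10m[48;2;4;2;10m [38;2;4;2;10m[48;2;4;2;10m [0m
[38;2;4;2;10m[48;2;4;2;10m [38;2;4;2;10m[48;2;4;2;10m [38;2;4;2;10m[48;2;4;2;10m [38;2;4;2;10m[48;2;4;2;10m [38;2;4;2;10m[48;2;4;2;10m [38;2;4;2;10m[48;2;4;2;10m [38;2;4;2;10m[48;2;4;2;10m [38;2;4;2;10m[48;2;18;4;33m▐[38;2;4;2;10m[48;2;4;2;10m [38;2;4;2;10m[48;2;4;2;10m [0m
[38;2;7;2;15m[48;2;254;232;42m🬰[38;2;7;2;15m[48;2;254;232;42m🬰[38;2;7;2;15m[48;2;254;232;42m🬰[38;2;7;2;15m[48;2;254;232;42m🬰[38;2;7;2;15m[48;2;254;232;42m🬰[38;2;7;2;15m[48;2;254;232;42m🬰[38;2;7;2;15m[48;2;254;232;42m🬰[38;2;13;3;26m[48;2;254;232;42m🬰[38;2;7;2;15m[48;2;254;232;42m🬰[38;2;7;2;15m[48;2;254;232;42m🬰[0m
[38;2;4;2;10m[48;2;4;2;10m [38;2;4;2;10m[48;2;4;2;10m [38;2;4;2;10m[48;2;4;2;10m [38;2;4;2;10m[48;2;4;2;10m [38;2;4;2;10m[48;2;4;2;10m [38;2;4;2;10m[48;2;4;2;10m [38;2;4;2;10m[48;2;4;2;10m [38;2;4;2;10m[48;2;22;5;41m▐[38;2;4;2;10m[48;2;4;2;10m [38;2;4;2;10m[48;2;4;2;10m [0m
[38;2;4;2;10m[48;2;4;2;10m [38;2;4;2;10m[48;2;4;2;10m [38;2;4;2;10m[48;2;4;2;10m [38;2;4;2;10m[48;2;4;2;10m [38;2;4;2;10m[48;2;4;2;10m [38;2;4;2;10m[48;2;4;2;10m [38;2;4;2;10m[48;2;4;2;10m [38;2;4;2;10m[48;2;28;6;50m▐[38;2;4;2;10m[48;2;4;2;10m [38;2;4;2;10m[48;2;4;2;10m [0m
[38;2;4;2;10m[48;2;4;2;10m [38;2;4;2;10m[48;2;4;2;10m [38;2;4;2;10m[48;2;4;2;10m [38;2;4;2;10m[48;2;4;2;10m [38;2;4;2;10m[48;2;4;2;10m [38;2;4;2;10m[48;2;4;2;10m [38;2;4;2;10m[48;2;4;2;10m [38;2;4;2;10m[48;2;38;9;68m▐[38;2;4;2;10m[48;2;4;2;10m [38;2;4;2;10m[48;2;4;2;10m [0m
[38;2;5;2;11m[48;2;253;231;42m🬂[38;2;5;2;12m[48;2;254;240;45m🬂[38;2;5;2;12m[48;2;253;239;45m🬂[38;2;5;2;12m[48;2;253;231;42m🬂[38;2;5;2;12m[48;2;253;239;45m🬂[38;2;5;2;12m[48;2;254;240;45m🬂[38;2;5;2;11m[48;2;253;231;42m🬂[38;2;38;9;49m[48;2;253;225;39m🬂[38;2;4;2;11m[48;2;252;217;36m🬂[38;2;4;2;11m[48;2;252;217;36m🬂[0m
[38;2;8;2;17m[48;2;4;2;10m🬂[38;2;8;2;17m[48;2;4;2;10m🬂[38;2;8;2;17m[48;2;4;2;10m🬂[38;2;8;2;17m[48;2;4;2;10m🬂[38;2;8;2;17m[48;2;4;2;10m🬂[38;2;8;2;17m[48;2;4;2;10m🬂[38;2;8;2;17m[48;2;4;2;10m🬂[38;2;116;29;85m[48;2;14;4;27m🬀[38;2;4;2;10m[48;2;4;2;10m [38;2;4;2;10m[48;2;4;2;10m [0m
</frame>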